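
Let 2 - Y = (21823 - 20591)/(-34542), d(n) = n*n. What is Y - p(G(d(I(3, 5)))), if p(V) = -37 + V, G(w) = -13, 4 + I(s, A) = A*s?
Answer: 898708/17271 ≈ 52.036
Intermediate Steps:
I(s, A) = -4 + A*s
d(n) = n**2
Y = 35158/17271 (Y = 2 - (21823 - 20591)/(-34542) = 2 - 1232*(-1)/34542 = 2 - 1*(-616/17271) = 2 + 616/17271 = 35158/17271 ≈ 2.0357)
Y - p(G(d(I(3, 5)))) = 35158/17271 - (-37 - 13) = 35158/17271 - 1*(-50) = 35158/17271 + 50 = 898708/17271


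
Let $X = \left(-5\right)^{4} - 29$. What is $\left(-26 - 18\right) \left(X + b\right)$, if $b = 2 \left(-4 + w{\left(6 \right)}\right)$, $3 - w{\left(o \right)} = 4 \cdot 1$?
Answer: $-25784$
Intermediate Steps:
$w{\left(o \right)} = -1$ ($w{\left(o \right)} = 3 - 4 \cdot 1 = 3 - 4 = -1$)
$X = 596$ ($X = 625 - 29 = 596$)
$b = -10$ ($b = 2 \left(-4 - 1\right) = 2 \left(-5\right) = -10$)
$\left(-26 - 18\right) \left(X + b\right) = \left(-26 - 18\right) \left(596 - 10\right) = \left(-44\right) 586 = -25784$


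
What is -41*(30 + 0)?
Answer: -1230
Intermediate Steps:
-41*(30 + 0) = -41*30 = -1230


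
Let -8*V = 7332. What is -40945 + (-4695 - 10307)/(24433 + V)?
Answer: -1925796189/47033 ≈ -40946.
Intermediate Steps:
V = -1833/2 (V = -⅛*7332 = -1833/2 ≈ -916.50)
-40945 + (-4695 - 10307)/(24433 + V) = -40945 + (-4695 - 10307)/(24433 - 1833/2) = -40945 - 15002/47033/2 = -40945 - 15002*2/47033 = -40945 - 30004/47033 = -1925796189/47033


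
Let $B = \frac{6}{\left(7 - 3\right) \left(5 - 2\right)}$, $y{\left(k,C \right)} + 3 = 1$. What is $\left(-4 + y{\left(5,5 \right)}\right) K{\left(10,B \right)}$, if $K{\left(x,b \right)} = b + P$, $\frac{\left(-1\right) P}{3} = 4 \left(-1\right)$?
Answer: $-75$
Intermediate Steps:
$P = 12$ ($P = - 3 \cdot 4 \left(-1\right) = \left(-3\right) \left(-4\right) = 12$)
$y{\left(k,C \right)} = -2$ ($y{\left(k,C \right)} = -3 + 1 = -2$)
$B = \frac{1}{2}$ ($B = \frac{6}{4 \cdot 3} = \frac{6}{12} = 6 \cdot \frac{1}{12} = \frac{1}{2} \approx 0.5$)
$K{\left(x,b \right)} = 12 + b$ ($K{\left(x,b \right)} = b + 12 = 12 + b$)
$\left(-4 + y{\left(5,5 \right)}\right) K{\left(10,B \right)} = \left(-4 - 2\right) \left(12 + \frac{1}{2}\right) = \left(-6\right) \frac{25}{2} = -75$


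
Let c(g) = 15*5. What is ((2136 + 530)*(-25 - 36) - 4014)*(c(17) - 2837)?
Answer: 460259680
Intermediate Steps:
c(g) = 75
((2136 + 530)*(-25 - 36) - 4014)*(c(17) - 2837) = ((2136 + 530)*(-25 - 36) - 4014)*(75 - 2837) = (2666*(-61) - 4014)*(-2762) = (-162626 - 4014)*(-2762) = -166640*(-2762) = 460259680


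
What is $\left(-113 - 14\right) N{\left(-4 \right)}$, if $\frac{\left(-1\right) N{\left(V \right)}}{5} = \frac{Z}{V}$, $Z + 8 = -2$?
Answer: $\frac{3175}{2} \approx 1587.5$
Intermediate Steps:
$Z = -10$ ($Z = -8 - 2 = -10$)
$N{\left(V \right)} = \frac{50}{V}$ ($N{\left(V \right)} = - 5 \left(- \frac{10}{V}\right) = \frac{50}{V}$)
$\left(-113 - 14\right) N{\left(-4 \right)} = \left(-113 - 14\right) \frac{50}{-4} = - 127 \cdot 50 \left(- \frac{1}{4}\right) = \left(-127\right) \left(- \frac{25}{2}\right) = \frac{3175}{2}$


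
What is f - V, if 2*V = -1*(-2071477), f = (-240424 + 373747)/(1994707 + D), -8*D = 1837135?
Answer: -29250332346349/28241042 ≈ -1.0357e+6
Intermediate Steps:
D = -1837135/8 (D = -⅛*1837135 = -1837135/8 ≈ -2.2964e+5)
f = 1066584/14120521 (f = (-240424 + 373747)/(1994707 - 1837135/8) = 133323/(14120521/8) = 133323*(8/14120521) = 1066584/14120521 ≈ 0.075534)
V = 2071477/2 (V = (-1*(-2071477))/2 = (½)*2071477 = 2071477/2 ≈ 1.0357e+6)
f - V = 1066584/14120521 - 1*2071477/2 = 1066584/14120521 - 2071477/2 = -29250332346349/28241042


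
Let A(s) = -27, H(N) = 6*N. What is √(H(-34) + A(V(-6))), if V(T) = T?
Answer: I*√231 ≈ 15.199*I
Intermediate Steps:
√(H(-34) + A(V(-6))) = √(6*(-34) - 27) = √(-204 - 27) = √(-231) = I*√231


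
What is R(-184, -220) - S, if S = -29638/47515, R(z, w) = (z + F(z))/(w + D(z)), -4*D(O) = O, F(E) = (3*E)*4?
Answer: 59406446/4133805 ≈ 14.371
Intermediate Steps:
F(E) = 12*E
D(O) = -O/4
R(z, w) = 13*z/(w - z/4) (R(z, w) = (z + 12*z)/(w - z/4) = (13*z)/(w - z/4) = 13*z/(w - z/4))
S = -29638/47515 (S = -29638*1/47515 = -29638/47515 ≈ -0.62376)
R(-184, -220) - S = 52*(-184)/(-1*(-184) + 4*(-220)) - 1*(-29638/47515) = 52*(-184)/(184 - 880) + 29638/47515 = 52*(-184)/(-696) + 29638/47515 = 52*(-184)*(-1/696) + 29638/47515 = 1196/87 + 29638/47515 = 59406446/4133805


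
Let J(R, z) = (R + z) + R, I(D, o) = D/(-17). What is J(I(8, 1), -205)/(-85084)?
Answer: 3501/1446428 ≈ 0.0024204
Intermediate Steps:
I(D, o) = -D/17 (I(D, o) = D*(-1/17) = -D/17)
J(R, z) = z + 2*R
J(I(8, 1), -205)/(-85084) = (-205 + 2*(-1/17*8))/(-85084) = (-205 + 2*(-8/17))*(-1/85084) = (-205 - 16/17)*(-1/85084) = -3501/17*(-1/85084) = 3501/1446428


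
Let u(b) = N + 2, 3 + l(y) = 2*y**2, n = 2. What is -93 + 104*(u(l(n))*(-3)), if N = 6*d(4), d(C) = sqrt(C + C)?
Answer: -717 - 3744*sqrt(2) ≈ -6011.8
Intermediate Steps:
d(C) = sqrt(2)*sqrt(C) (d(C) = sqrt(2*C) = sqrt(2)*sqrt(C))
l(y) = -3 + 2*y**2
N = 12*sqrt(2) (N = 6*(sqrt(2)*sqrt(4)) = 6*(sqrt(2)*2) = 6*(2*sqrt(2)) = 12*sqrt(2) ≈ 16.971)
u(b) = 2 + 12*sqrt(2) (u(b) = 12*sqrt(2) + 2 = 2 + 12*sqrt(2))
-93 + 104*(u(l(n))*(-3)) = -93 + 104*((2 + 12*sqrt(2))*(-3)) = -93 + 104*(-6 - 36*sqrt(2)) = -93 + (-624 - 3744*sqrt(2)) = -717 - 3744*sqrt(2)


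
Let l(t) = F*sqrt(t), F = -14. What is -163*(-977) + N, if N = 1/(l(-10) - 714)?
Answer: 5821261003/36554 + I*sqrt(10)/36554 ≈ 1.5925e+5 + 8.651e-5*I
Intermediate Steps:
l(t) = -14*sqrt(t)
N = 1/(-714 - 14*I*sqrt(10)) (N = 1/(-14*I*sqrt(10) - 714) = 1/(-714 - 14*I*sqrt(10)) ≈ -0.0013952 + 8.651e-5*I)
-163*(-977) + N = -163*(-977) + I/(14*(sqrt(10) - 51*I)) = 159251 + I/(14*(sqrt(10) - 51*I))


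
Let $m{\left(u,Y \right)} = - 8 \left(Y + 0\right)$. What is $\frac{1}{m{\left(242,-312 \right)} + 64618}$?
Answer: $\frac{1}{67114} \approx 1.49 \cdot 10^{-5}$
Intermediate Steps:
$m{\left(u,Y \right)} = - 8 Y$
$\frac{1}{m{\left(242,-312 \right)} + 64618} = \frac{1}{\left(-8\right) \left(-312\right) + 64618} = \frac{1}{2496 + 64618} = \frac{1}{67114}$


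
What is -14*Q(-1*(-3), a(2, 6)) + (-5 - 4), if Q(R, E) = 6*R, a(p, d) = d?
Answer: -261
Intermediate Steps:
-14*Q(-1*(-3), a(2, 6)) + (-5 - 4) = -84*(-1*(-3)) + (-5 - 4) = -84*3 - 9 = -14*18 - 9 = -252 - 9 = -261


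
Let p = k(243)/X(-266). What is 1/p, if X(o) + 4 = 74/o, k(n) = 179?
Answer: -569/23807 ≈ -0.023901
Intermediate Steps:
X(o) = -4 + 74/o
p = -23807/569 (p = 179/(-4 + 74/(-266)) = 179/(-4 + 74*(-1/266)) = 179/(-4 - 37/133) = 179/(-569/133) = 179*(-133/569) = -23807/569 ≈ -41.840)
1/p = 1/(-23807/569) = -569/23807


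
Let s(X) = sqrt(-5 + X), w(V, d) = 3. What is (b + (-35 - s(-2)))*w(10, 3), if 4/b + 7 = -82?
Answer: -9357/89 - 3*I*sqrt(7) ≈ -105.13 - 7.9373*I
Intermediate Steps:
b = -4/89 (b = 4/(-7 - 82) = 4/(-89) = 4*(-1/89) = -4/89 ≈ -0.044944)
(b + (-35 - s(-2)))*w(10, 3) = (-4/89 + (-35 - sqrt(-5 - 2)))*3 = (-4/89 + (-35 - sqrt(-7)))*3 = (-4/89 + (-35 - I*sqrt(7)))*3 = (-3119/89 - I*sqrt(7))*3 = -9357/89 - 3*I*sqrt(7)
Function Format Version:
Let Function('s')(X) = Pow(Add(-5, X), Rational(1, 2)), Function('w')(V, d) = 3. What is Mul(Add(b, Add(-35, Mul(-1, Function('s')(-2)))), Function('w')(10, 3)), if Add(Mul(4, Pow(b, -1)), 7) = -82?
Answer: Add(Rational(-9357, 89), Mul(-3, I, Pow(7, Rational(1, 2)))) ≈ Add(-105.13, Mul(-7.9373, I))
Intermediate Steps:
b = Rational(-4, 89) (b = Mul(4, Pow(Add(-7, -82), -1)) = Mul(4, Pow(-89, -1)) = Mul(4, Rational(-1, 89)) = Rational(-4, 89) ≈ -0.044944)
Mul(Add(b, Add(-35, Mul(-1, Function('s')(-2)))), Function('w')(10, 3)) = Mul(Add(Rational(-4, 89), Add(-35, Mul(-1, Pow(Add(-5, -2), Rational(1, 2))))), 3) = Mul(Add(Rational(-4, 89), Add(-35, Mul(-1, Pow(-7, Rational(1, 2))))), 3) = Mul(Add(Rational(-4, 89), Add(-35, Mul(-1, Mul(I, Pow(7, Rational(1, 2)))))), 3) = Mul(Add(Rational(-4, 89), Add(-35, Mul(-1, I, Pow(7, Rational(1, 2))))), 3) = Mul(Add(Rational(-3119, 89), Mul(-1, I, Pow(7, Rational(1, 2)))), 3) = Add(Rational(-9357, 89), Mul(-3, I, Pow(7, Rational(1, 2))))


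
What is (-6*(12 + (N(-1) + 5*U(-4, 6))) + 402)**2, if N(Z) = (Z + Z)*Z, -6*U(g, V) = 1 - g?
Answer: 117649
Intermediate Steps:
U(g, V) = -1/6 + g/6 (U(g, V) = -(1 - g)/6 = -1/6 + g/6)
N(Z) = 2*Z**2 (N(Z) = (2*Z)*Z = 2*Z**2)
(-6*(12 + (N(-1) + 5*U(-4, 6))) + 402)**2 = (-6*(12 + (2*(-1)**2 + 5*(-1/6 + (1/6)*(-4)))) + 402)**2 = (-6*(12 + (2*1 + 5*(-1/6 - 2/3))) + 402)**2 = (-6*(12 + (2 + 5*(-5/6))) + 402)**2 = (-6*(12 + (2 - 25/6)) + 402)**2 = (-6*(12 - 13/6) + 402)**2 = (-6*59/6 + 402)**2 = (-59 + 402)**2 = 343**2 = 117649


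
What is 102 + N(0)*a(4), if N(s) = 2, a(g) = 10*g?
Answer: 182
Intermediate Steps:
102 + N(0)*a(4) = 102 + 2*(10*4) = 102 + 2*40 = 102 + 80 = 182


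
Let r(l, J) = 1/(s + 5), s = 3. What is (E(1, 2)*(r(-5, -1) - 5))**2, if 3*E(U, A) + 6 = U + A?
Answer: 1521/64 ≈ 23.766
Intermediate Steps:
r(l, J) = 1/8 (r(l, J) = 1/(3 + 5) = 1/8)
E(U, A) = -2 + A/3 + U/3 (E(U, A) = -2 + (U + A)/3 = -2 + (A + U)/3 = -2 + (A/3 + U/3) = -2 + A/3 + U/3)
(E(1, 2)*(r(-5, -1) - 5))**2 = ((-2 + (1/3)*2 + (1/3)*1)*(1/8 - 5))**2 = ((-2 + 2/3 + 1/3)*(-39/8))**2 = (-1*(-39/8))**2 = (39/8)**2 = 1521/64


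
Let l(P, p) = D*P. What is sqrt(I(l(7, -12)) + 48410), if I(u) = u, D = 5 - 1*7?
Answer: 2*sqrt(12099) ≈ 219.99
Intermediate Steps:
D = -2 (D = 5 - 7 = -2)
l(P, p) = -2*P
sqrt(I(l(7, -12)) + 48410) = sqrt(-2*7 + 48410) = sqrt(-14 + 48410) = sqrt(48396) = 2*sqrt(12099)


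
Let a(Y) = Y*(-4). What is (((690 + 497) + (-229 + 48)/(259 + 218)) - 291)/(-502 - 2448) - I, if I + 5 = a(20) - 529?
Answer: 863562889/1407150 ≈ 613.70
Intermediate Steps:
a(Y) = -4*Y
I = -614 (I = -5 + (-4*20 - 529) = -5 + (-80 - 529) = -5 - 609 = -614)
(((690 + 497) + (-229 + 48)/(259 + 218)) - 291)/(-502 - 2448) - I = (((690 + 497) + (-229 + 48)/(259 + 218)) - 291)/(-502 - 2448) - 1*(-614) = ((1187 - 181/477) - 291)/(-2950) + 614 = ((1187 - 181*1/477) - 291)*(-1/2950) + 614 = ((1187 - 181/477) - 291)*(-1/2950) + 614 = (566018/477 - 291)*(-1/2950) + 614 = (427211/477)*(-1/2950) + 614 = -427211/1407150 + 614 = 863562889/1407150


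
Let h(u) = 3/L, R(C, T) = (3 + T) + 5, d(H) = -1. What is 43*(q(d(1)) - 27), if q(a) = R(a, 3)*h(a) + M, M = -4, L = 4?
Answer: -3913/4 ≈ -978.25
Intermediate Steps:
R(C, T) = 8 + T
h(u) = ¾ (h(u) = 3/4 = 3*(¼) = ¾)
q(a) = 17/4 (q(a) = (8 + 3)*(¾) - 4 = 11*(¾) - 4 = 33/4 - 4 = 17/4)
43*(q(d(1)) - 27) = 43*(17/4 - 27) = 43*(-91/4) = -3913/4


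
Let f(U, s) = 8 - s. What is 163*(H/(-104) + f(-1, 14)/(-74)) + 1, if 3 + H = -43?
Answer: 166065/1924 ≈ 86.312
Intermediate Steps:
H = -46 (H = -3 - 43 = -46)
163*(H/(-104) + f(-1, 14)/(-74)) + 1 = 163*(-46/(-104) + (8 - 1*14)/(-74)) + 1 = 163*(-46*(-1/104) + (8 - 14)*(-1/74)) + 1 = 163*(23/52 - 6*(-1/74)) + 1 = 163*(23/52 + 3/37) + 1 = 163*(1007/1924) + 1 = 164141/1924 + 1 = 166065/1924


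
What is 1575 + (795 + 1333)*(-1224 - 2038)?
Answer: -6939961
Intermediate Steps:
1575 + (795 + 1333)*(-1224 - 2038) = 1575 + 2128*(-3262) = 1575 - 6941536 = -6939961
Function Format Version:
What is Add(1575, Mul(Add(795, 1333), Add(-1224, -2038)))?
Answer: -6939961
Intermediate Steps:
Add(1575, Mul(Add(795, 1333), Add(-1224, -2038))) = Add(1575, Mul(2128, -3262)) = Add(1575, -6941536) = -6939961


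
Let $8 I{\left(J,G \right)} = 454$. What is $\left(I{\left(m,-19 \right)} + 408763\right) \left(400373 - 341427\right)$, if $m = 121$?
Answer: $\frac{48196577967}{2} \approx 2.4098 \cdot 10^{10}$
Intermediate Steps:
$I{\left(J,G \right)} = \frac{227}{4}$ ($I{\left(J,G \right)} = \frac{1}{8} \cdot 454 = \frac{227}{4}$)
$\left(I{\left(m,-19 \right)} + 408763\right) \left(400373 - 341427\right) = \left(\frac{227}{4} + 408763\right) \left(400373 - 341427\right) = \frac{1635279}{4} \cdot 58946 = \frac{48196577967}{2}$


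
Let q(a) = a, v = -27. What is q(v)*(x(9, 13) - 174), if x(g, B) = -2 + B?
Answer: 4401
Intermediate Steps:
q(v)*(x(9, 13) - 174) = -27*((-2 + 13) - 174) = -27*(11 - 174) = -27*(-163) = 4401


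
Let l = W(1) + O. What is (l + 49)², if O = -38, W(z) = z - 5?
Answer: 49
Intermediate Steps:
W(z) = -5 + z
l = -42 (l = (-5 + 1) - 38 = -4 - 38 = -42)
(l + 49)² = (-42 + 49)² = 7² = 49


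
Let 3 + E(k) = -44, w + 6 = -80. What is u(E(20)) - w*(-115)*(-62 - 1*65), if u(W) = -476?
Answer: 1255554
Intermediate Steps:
w = -86 (w = -6 - 80 = -86)
E(k) = -47 (E(k) = -3 - 44 = -47)
u(E(20)) - w*(-115)*(-62 - 1*65) = -476 - (-86*(-115))*(-62 - 1*65) = -476 - 9890*(-62 - 65) = -476 - 9890*(-127) = -476 - 1*(-1256030) = -476 + 1256030 = 1255554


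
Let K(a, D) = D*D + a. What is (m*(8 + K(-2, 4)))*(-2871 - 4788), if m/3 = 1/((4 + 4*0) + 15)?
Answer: -505494/19 ≈ -26605.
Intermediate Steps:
K(a, D) = a + D**2 (K(a, D) = D**2 + a = a + D**2)
m = 3/19 (m = 3/((4 + 4*0) + 15) = 3/((4 + 0) + 15) = 3/(4 + 15) = 3/19 ≈ 0.15789)
(m*(8 + K(-2, 4)))*(-2871 - 4788) = (3*(8 + (-2 + 4**2))/19)*(-2871 - 4788) = (3*(8 + (-2 + 16))/19)*(-7659) = (3*(8 + 14)/19)*(-7659) = ((3/19)*22)*(-7659) = (66/19)*(-7659) = -505494/19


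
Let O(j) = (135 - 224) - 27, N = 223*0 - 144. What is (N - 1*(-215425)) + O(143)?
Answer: 215165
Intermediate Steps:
N = -144 (N = 0 - 144 = -144)
O(j) = -116 (O(j) = -89 - 27 = -116)
(N - 1*(-215425)) + O(143) = (-144 - 1*(-215425)) - 116 = (-144 + 215425) - 116 = 215281 - 116 = 215165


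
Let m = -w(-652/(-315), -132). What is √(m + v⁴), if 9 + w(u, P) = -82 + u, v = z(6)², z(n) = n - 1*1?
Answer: 2*√1076905270/105 ≈ 625.07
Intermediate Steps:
z(n) = -1 + n (z(n) = n - 1 = -1 + n)
v = 25 (v = (-1 + 6)² = 5² = 25)
w(u, P) = -91 + u (w(u, P) = -9 + (-82 + u) = -91 + u)
m = 28013/315 (m = -(-91 - 652/(-315)) = -(-91 - 652*(-1/315)) = -(-91 + 652/315) = -1*(-28013/315) = 28013/315 ≈ 88.930)
√(m + v⁴) = √(28013/315 + 25⁴) = √(28013/315 + 390625) = √(123074888/315) = 2*√1076905270/105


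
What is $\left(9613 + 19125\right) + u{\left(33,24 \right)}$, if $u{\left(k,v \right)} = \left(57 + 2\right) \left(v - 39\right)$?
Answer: $27853$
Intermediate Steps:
$u{\left(k,v \right)} = -2301 + 59 v$ ($u{\left(k,v \right)} = 59 \left(-39 + v\right) = -2301 + 59 v$)
$\left(9613 + 19125\right) + u{\left(33,24 \right)} = \left(9613 + 19125\right) + \left(-2301 + 59 \cdot 24\right) = 28738 + \left(-2301 + 1416\right) = 28738 - 885 = 27853$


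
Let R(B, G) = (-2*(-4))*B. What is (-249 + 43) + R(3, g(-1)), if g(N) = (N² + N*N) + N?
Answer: -182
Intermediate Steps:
g(N) = N + 2*N² (g(N) = (N² + N²) + N = 2*N² + N = N + 2*N²)
R(B, G) = 8*B
(-249 + 43) + R(3, g(-1)) = (-249 + 43) + 8*3 = -206 + 24 = -182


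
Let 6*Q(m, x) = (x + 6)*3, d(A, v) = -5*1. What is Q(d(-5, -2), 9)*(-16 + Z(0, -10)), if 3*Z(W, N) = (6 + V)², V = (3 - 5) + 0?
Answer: -80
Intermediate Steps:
d(A, v) = -5
V = -2 (V = -2 + 0 = -2)
Z(W, N) = 16/3 (Z(W, N) = (6 - 2)²/3 = (⅓)*4² = (⅓)*16 = 16/3)
Q(m, x) = 3 + x/2 (Q(m, x) = ((x + 6)*3)/6 = ((6 + x)*3)/6 = (18 + 3*x)/6 = 3 + x/2)
Q(d(-5, -2), 9)*(-16 + Z(0, -10)) = (3 + (½)*9)*(-16 + 16/3) = (3 + 9/2)*(-32/3) = (15/2)*(-32/3) = -80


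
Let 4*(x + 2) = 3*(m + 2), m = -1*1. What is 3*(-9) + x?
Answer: -113/4 ≈ -28.250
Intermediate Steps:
m = -1
x = -5/4 (x = -2 + (3*(-1 + 2))/4 = -2 + (3*1)/4 = -2 + (1/4)*3 = -2 + 3/4 = -5/4 ≈ -1.2500)
3*(-9) + x = 3*(-9) - 5/4 = -27 - 5/4 = -113/4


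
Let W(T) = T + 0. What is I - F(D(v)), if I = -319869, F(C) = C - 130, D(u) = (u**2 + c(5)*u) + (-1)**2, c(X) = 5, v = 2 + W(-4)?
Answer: -319734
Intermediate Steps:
W(T) = T
v = -2 (v = 2 - 4 = -2)
D(u) = 1 + u**2 + 5*u (D(u) = (u**2 + 5*u) + (-1)**2 = (u**2 + 5*u) + 1 = 1 + u**2 + 5*u)
F(C) = -130 + C
I - F(D(v)) = -319869 - (-130 + (1 + (-2)**2 + 5*(-2))) = -319869 - (-130 + (1 + 4 - 10)) = -319869 - (-130 - 5) = -319869 - 1*(-135) = -319869 + 135 = -319734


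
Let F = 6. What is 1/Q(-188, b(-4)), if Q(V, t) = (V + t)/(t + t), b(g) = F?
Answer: -6/91 ≈ -0.065934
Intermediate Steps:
b(g) = 6
Q(V, t) = (V + t)/(2*t) (Q(V, t) = (V + t)/((2*t)) = (V + t)*(1/(2*t)) = (V + t)/(2*t))
1/Q(-188, b(-4)) = 1/((½)*(-188 + 6)/6) = 1/((½)*(⅙)*(-182)) = 1/(-91/6) = -6/91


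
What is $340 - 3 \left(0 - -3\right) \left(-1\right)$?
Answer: $349$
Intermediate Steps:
$340 - 3 \left(0 - -3\right) \left(-1\right) = 340 - 3 \left(0 + 3\right) \left(-1\right) = 340 - 3 \cdot 3 \left(-1\right) = 340 - 9 \left(-1\right) = 340 - -9 = 340 + 9 = 349$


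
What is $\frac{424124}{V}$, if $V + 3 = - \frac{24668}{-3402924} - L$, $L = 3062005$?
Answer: $- \frac{51545062092}{372135017383} \approx -0.13851$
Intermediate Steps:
$V = - \frac{372135017383}{121533}$ ($V = -3 - \left(3062005 + \frac{24668}{-3402924}\right) = -3 - \frac{372134652784}{121533} = - \frac{372135017383}{121533} \approx -3.062 \cdot 10^{6}$)
$\frac{424124}{V} = \frac{424124}{- \frac{372135017383}{121533}} = 424124 \left(- \frac{121533}{372135017383}\right) = - \frac{51545062092}{372135017383}$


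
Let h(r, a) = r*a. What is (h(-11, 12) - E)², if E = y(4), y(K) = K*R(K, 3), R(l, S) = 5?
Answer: 23104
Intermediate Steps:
y(K) = 5*K (y(K) = K*5 = 5*K)
h(r, a) = a*r
E = 20 (E = 5*4 = 20)
(h(-11, 12) - E)² = (12*(-11) - 1*20)² = (-132 - 20)² = (-152)² = 23104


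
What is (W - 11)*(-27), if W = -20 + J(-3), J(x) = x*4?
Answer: 1161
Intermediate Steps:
J(x) = 4*x
W = -32 (W = -20 + 4*(-3) = -20 - 12 = -32)
(W - 11)*(-27) = (-32 - 11)*(-27) = -43*(-27) = 1161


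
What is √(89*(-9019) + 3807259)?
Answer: 2*√751142 ≈ 1733.4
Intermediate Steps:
√(89*(-9019) + 3807259) = √(-802691 + 3807259) = √3004568 = 2*√751142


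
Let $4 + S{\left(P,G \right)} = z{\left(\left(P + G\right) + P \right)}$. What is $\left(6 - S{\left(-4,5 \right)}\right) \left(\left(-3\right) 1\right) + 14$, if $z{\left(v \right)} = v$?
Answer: $-25$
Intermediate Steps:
$S{\left(P,G \right)} = -4 + G + 2 P$ ($S{\left(P,G \right)} = -4 + \left(\left(P + G\right) + P\right) = -4 + \left(\left(G + P\right) + P\right) = -4 + \left(G + 2 P\right) = -4 + G + 2 P$)
$\left(6 - S{\left(-4,5 \right)}\right) \left(\left(-3\right) 1\right) + 14 = \left(6 - \left(-4 + 5 + 2 \left(-4\right)\right)\right) \left(\left(-3\right) 1\right) + 14 = \left(6 - \left(-4 + 5 - 8\right)\right) \left(-3\right) + 14 = \left(6 - -7\right) \left(-3\right) + 14 = \left(6 + 7\right) \left(-3\right) + 14 = 13 \left(-3\right) + 14 = -39 + 14 = -25$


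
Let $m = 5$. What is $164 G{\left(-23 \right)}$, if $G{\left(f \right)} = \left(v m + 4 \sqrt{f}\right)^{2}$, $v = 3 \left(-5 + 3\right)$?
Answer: $87248 - 39360 i \sqrt{23} \approx 87248.0 - 1.8876 \cdot 10^{5} i$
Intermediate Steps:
$v = -6$ ($v = 3 \left(-2\right) = -6$)
$G{\left(f \right)} = \left(-30 + 4 \sqrt{f}\right)^{2}$ ($G{\left(f \right)} = \left(\left(-6\right) 5 + 4 \sqrt{f}\right)^{2} = \left(-30 + 4 \sqrt{f}\right)^{2}$)
$164 G{\left(-23 \right)} = 164 \cdot 4 \left(-15 + 2 \sqrt{-23}\right)^{2} = 164 \cdot 4 \left(-15 + 2 i \sqrt{23}\right)^{2} = 656 \left(-15 + 2 i \sqrt{23}\right)^{2}$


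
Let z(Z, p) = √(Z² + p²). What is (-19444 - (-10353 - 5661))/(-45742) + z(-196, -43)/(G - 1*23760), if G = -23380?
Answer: 1715/22871 - √40265/47140 ≈ 0.070729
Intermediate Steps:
(-19444 - (-10353 - 5661))/(-45742) + z(-196, -43)/(G - 1*23760) = (-19444 - (-10353 - 5661))/(-45742) + √((-196)² + (-43)²)/(-23380 - 1*23760) = (-19444 - 1*(-16014))*(-1/45742) + √(38416 + 1849)/(-23380 - 23760) = (-19444 + 16014)*(-1/45742) + √40265/(-47140) = -3430*(-1/45742) + √40265*(-1/47140) = 1715/22871 - √40265/47140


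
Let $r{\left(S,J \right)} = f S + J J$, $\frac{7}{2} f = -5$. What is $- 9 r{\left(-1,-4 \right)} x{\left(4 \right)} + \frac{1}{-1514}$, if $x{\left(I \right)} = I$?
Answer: $- \frac{6649495}{10598} \approx -627.43$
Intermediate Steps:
$f = - \frac{10}{7}$ ($f = \frac{2}{7} \left(-5\right) = - \frac{10}{7} \approx -1.4286$)
$r{\left(S,J \right)} = J^{2} - \frac{10 S}{7}$ ($r{\left(S,J \right)} = - \frac{10 S}{7} + J J = - \frac{10 S}{7} + J^{2} = J^{2} - \frac{10 S}{7}$)
$- 9 r{\left(-1,-4 \right)} x{\left(4 \right)} + \frac{1}{-1514} = - 9 \left(\left(-4\right)^{2} - - \frac{10}{7}\right) 4 + \frac{1}{-1514} = - 9 \left(16 + \frac{10}{7}\right) 4 - \frac{1}{1514} = \left(-9\right) \frac{122}{7} \cdot 4 - \frac{1}{1514} = \left(- \frac{1098}{7}\right) 4 - \frac{1}{1514} = - \frac{4392}{7} - \frac{1}{1514} = - \frac{6649495}{10598}$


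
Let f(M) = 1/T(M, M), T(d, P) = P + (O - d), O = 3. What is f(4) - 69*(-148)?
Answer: 30637/3 ≈ 10212.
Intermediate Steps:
T(d, P) = 3 + P - d (T(d, P) = P + (3 - d) = 3 + P - d)
f(M) = ⅓ (f(M) = 1/(3 + M - M) = 1/3 = ⅓)
f(4) - 69*(-148) = ⅓ - 69*(-148) = ⅓ + 10212 = 30637/3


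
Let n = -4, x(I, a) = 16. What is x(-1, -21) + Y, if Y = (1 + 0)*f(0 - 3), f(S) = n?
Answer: 12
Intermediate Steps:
f(S) = -4
Y = -4 (Y = (1 + 0)*(-4) = 1*(-4) = -4)
x(-1, -21) + Y = 16 - 4 = 12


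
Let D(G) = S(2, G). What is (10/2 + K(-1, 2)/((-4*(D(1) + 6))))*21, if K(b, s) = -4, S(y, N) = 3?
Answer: 322/3 ≈ 107.33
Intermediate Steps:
D(G) = 3
(10/2 + K(-1, 2)/((-4*(D(1) + 6))))*21 = (10/2 - 4*(-1/(4*(3 + 6))))*21 = (10*(1/2) - 4/((-4*9)))*21 = (5 - 4/(-36))*21 = (5 - 4*(-1/36))*21 = (5 + 1/9)*21 = (46/9)*21 = 322/3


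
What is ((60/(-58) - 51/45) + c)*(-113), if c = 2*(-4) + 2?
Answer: 401489/435 ≈ 922.96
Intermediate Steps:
c = -6 (c = -8 + 2 = -6)
((60/(-58) - 51/45) + c)*(-113) = ((60/(-58) - 51/45) - 6)*(-113) = ((60*(-1/58) - 51*1/45) - 6)*(-113) = ((-30/29 - 17/15) - 6)*(-113) = (-943/435 - 6)*(-113) = -3553/435*(-113) = 401489/435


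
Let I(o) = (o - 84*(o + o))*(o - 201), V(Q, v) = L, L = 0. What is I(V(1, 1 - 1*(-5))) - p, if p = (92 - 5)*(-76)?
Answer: 6612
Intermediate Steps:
V(Q, v) = 0
p = -6612 (p = 87*(-76) = -6612)
I(o) = -167*o*(-201 + o) (I(o) = (o - 168*o)*(-201 + o) = (-167*o)*(-201 + o) = -167*o*(-201 + o))
I(V(1, 1 - 1*(-5))) - p = 167*0*(201 - 1*0) - 1*(-6612) = 167*0*(201 + 0) + 6612 = 167*0*201 + 6612 = 0 + 6612 = 6612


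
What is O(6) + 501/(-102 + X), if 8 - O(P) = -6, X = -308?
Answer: 5239/410 ≈ 12.778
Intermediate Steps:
O(P) = 14 (O(P) = 8 - 1*(-6) = 8 + 6 = 14)
O(6) + 501/(-102 + X) = 14 + 501/(-102 - 308) = 14 + 501/(-410) = 14 + 501*(-1/410) = 14 - 501/410 = 5239/410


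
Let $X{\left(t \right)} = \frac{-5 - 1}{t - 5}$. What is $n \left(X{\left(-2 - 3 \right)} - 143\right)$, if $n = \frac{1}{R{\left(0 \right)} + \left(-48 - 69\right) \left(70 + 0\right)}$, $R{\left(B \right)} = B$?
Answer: $\frac{356}{20475} \approx 0.017387$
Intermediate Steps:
$n = - \frac{1}{8190}$ ($n = \frac{1}{0 + \left(-48 - 69\right) \left(70 + 0\right)} = \frac{1}{0 - 8190} = \frac{1}{-8190} = - \frac{1}{8190} \approx -0.0001221$)
$X{\left(t \right)} = - \frac{6}{-5 + t}$
$n \left(X{\left(-2 - 3 \right)} - 143\right) = - \frac{- \frac{6}{-5 - 5} - 143}{8190} = - \frac{- \frac{6}{-10} - 143}{8190} = - \frac{\left(-6\right) \left(- \frac{1}{10}\right) - 143}{8190} = - \frac{\frac{3}{5} - 143}{8190} = \left(- \frac{1}{8190}\right) \left(- \frac{712}{5}\right) = \frac{356}{20475}$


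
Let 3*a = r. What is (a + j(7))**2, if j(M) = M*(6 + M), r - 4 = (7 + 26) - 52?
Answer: 7396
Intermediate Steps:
r = -15 (r = 4 + ((7 + 26) - 52) = 4 + (33 - 52) = 4 - 19 = -15)
a = -5 (a = (1/3)*(-15) = -5)
(a + j(7))**2 = (-5 + 7*(6 + 7))**2 = (-5 + 7*13)**2 = (-5 + 91)**2 = 86**2 = 7396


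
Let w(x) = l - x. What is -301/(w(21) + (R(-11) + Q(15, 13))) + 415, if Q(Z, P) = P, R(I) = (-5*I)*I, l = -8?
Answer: 258016/621 ≈ 415.48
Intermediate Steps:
R(I) = -5*I**2
w(x) = -8 - x
-301/(w(21) + (R(-11) + Q(15, 13))) + 415 = -301/((-8 - 1*21) + (-5*(-11)**2 + 13)) + 415 = -301/((-8 - 21) + (-5*121 + 13)) + 415 = -301/(-29 + (-605 + 13)) + 415 = -301/(-29 - 592) + 415 = -301/(-621) + 415 = -1/621*(-301) + 415 = 301/621 + 415 = 258016/621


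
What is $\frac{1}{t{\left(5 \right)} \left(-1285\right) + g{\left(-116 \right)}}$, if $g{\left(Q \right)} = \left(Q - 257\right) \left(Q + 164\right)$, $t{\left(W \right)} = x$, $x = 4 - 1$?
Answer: $- \frac{1}{21759} \approx -4.5958 \cdot 10^{-5}$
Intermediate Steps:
$x = 3$ ($x = 4 - 1 = 3$)
$t{\left(W \right)} = 3$
$g{\left(Q \right)} = \left(-257 + Q\right) \left(164 + Q\right)$
$\frac{1}{t{\left(5 \right)} \left(-1285\right) + g{\left(-116 \right)}} = \frac{1}{3 \left(-1285\right) - \left(31360 - 13456\right)} = \frac{1}{-3855 + \left(-42148 + 13456 + 10788\right)} = \frac{1}{-3855 - 17904} = \frac{1}{-21759} = - \frac{1}{21759}$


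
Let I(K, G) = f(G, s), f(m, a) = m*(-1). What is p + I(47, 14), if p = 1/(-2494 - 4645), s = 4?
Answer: -99947/7139 ≈ -14.000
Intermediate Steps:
f(m, a) = -m
I(K, G) = -G
p = -1/7139 (p = 1/(-7139) = -1/7139 ≈ -0.00014008)
p + I(47, 14) = -1/7139 - 1*14 = -1/7139 - 14 = -99947/7139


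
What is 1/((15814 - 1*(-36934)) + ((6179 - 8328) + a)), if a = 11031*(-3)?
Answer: 1/17506 ≈ 5.7123e-5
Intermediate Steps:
a = -33093
1/((15814 - 1*(-36934)) + ((6179 - 8328) + a)) = 1/((15814 - 1*(-36934)) + ((6179 - 8328) - 33093)) = 1/((15814 + 36934) + (-2149 - 33093)) = 1/(52748 - 35242) = 1/17506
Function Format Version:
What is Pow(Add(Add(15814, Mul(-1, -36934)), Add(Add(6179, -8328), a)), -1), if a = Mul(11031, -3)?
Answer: Rational(1, 17506) ≈ 5.7123e-5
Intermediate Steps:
a = -33093
Pow(Add(Add(15814, Mul(-1, -36934)), Add(Add(6179, -8328), a)), -1) = Pow(Add(Add(15814, Mul(-1, -36934)), Add(Add(6179, -8328), -33093)), -1) = Pow(Add(Add(15814, 36934), Add(-2149, -33093)), -1) = Pow(Add(52748, -35242), -1) = Pow(17506, -1) = Rational(1, 17506)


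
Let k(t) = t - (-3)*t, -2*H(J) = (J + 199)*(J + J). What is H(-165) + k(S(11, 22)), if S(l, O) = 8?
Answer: 5642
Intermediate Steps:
H(J) = -J*(199 + J) (H(J) = -(J + 199)*(J + J)/2 = -(199 + J)*2*J/2 = -J*(199 + J))
k(t) = 4*t (k(t) = t + 3*t = 4*t)
H(-165) + k(S(11, 22)) = -1*(-165)*(199 - 165) + 4*8 = -1*(-165)*34 + 32 = 5610 + 32 = 5642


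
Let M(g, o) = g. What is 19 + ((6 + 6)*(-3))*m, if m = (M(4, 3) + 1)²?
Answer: -881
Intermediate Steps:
m = 25 (m = (4 + 1)² = 5² = 25)
19 + ((6 + 6)*(-3))*m = 19 + ((6 + 6)*(-3))*25 = 19 + (12*(-3))*25 = 19 - 36*25 = 19 - 900 = -881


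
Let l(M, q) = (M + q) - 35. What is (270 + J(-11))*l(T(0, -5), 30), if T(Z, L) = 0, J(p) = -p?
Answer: -1405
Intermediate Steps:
l(M, q) = -35 + M + q
(270 + J(-11))*l(T(0, -5), 30) = (270 - 1*(-11))*(-35 + 0 + 30) = (270 + 11)*(-5) = 281*(-5) = -1405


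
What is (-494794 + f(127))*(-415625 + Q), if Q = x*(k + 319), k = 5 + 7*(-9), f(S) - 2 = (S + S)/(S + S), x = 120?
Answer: 190150655255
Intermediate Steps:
f(S) = 3 (f(S) = 2 + (S + S)/(S + S) = 2 + (2*S)/((2*S)) = 2 + (2*S)*(1/(2*S)) = 2 + 1 = 3)
k = -58 (k = 5 - 63 = -58)
Q = 31320 (Q = 120*(-58 + 319) = 120*261 = 31320)
(-494794 + f(127))*(-415625 + Q) = (-494794 + 3)*(-415625 + 31320) = -494791*(-384305) = 190150655255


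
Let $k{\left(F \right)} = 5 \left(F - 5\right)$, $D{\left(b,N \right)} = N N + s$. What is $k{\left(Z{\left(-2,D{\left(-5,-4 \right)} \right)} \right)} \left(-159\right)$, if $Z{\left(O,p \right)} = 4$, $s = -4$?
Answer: $795$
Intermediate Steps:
$D{\left(b,N \right)} = -4 + N^{2}$ ($D{\left(b,N \right)} = N N - 4 = N^{2} - 4 = -4 + N^{2}$)
$k{\left(F \right)} = -25 + 5 F$ ($k{\left(F \right)} = 5 \left(-5 + F\right) = -25 + 5 F$)
$k{\left(Z{\left(-2,D{\left(-5,-4 \right)} \right)} \right)} \left(-159\right) = \left(-25 + 5 \cdot 4\right) \left(-159\right) = \left(-25 + 20\right) \left(-159\right) = \left(-5\right) \left(-159\right) = 795$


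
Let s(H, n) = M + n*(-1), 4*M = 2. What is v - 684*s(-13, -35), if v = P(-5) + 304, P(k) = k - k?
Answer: -23978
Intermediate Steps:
M = 1/2 (M = (1/4)*2 = 1/2 ≈ 0.50000)
P(k) = 0
s(H, n) = 1/2 - n (s(H, n) = 1/2 + n*(-1) = 1/2 - n)
v = 304 (v = 0 + 304 = 304)
v - 684*s(-13, -35) = 304 - 684*(1/2 - 1*(-35)) = 304 - 684*(1/2 + 35) = 304 - 684*71/2 = 304 - 24282 = -23978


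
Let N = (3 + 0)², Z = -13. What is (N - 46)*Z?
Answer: 481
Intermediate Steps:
N = 9 (N = 3² = 9)
(N - 46)*Z = (9 - 46)*(-13) = -37*(-13) = 481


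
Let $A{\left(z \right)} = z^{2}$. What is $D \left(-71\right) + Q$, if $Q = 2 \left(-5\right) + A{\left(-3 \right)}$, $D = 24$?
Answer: $-1705$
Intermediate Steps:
$Q = -1$ ($Q = 2 \left(-5\right) + \left(-3\right)^{2} = -10 + 9 = -1$)
$D \left(-71\right) + Q = 24 \left(-71\right) - 1 = -1704 - 1 = -1705$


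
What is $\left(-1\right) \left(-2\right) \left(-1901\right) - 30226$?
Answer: $-34028$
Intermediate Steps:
$\left(-1\right) \left(-2\right) \left(-1901\right) - 30226 = 2 \left(-1901\right) - 30226 = -3802 - 30226 = -34028$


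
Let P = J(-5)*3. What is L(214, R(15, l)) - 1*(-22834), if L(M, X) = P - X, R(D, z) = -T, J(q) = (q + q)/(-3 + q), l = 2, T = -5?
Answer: 91331/4 ≈ 22833.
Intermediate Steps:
J(q) = 2*q/(-3 + q) (J(q) = (2*q)/(-3 + q) = 2*q/(-3 + q))
R(D, z) = 5 (R(D, z) = -1*(-5) = 5)
P = 15/4 (P = (2*(-5)/(-3 - 5))*3 = (2*(-5)/(-8))*3 = (2*(-5)*(-⅛))*3 = (5/4)*3 = 15/4 ≈ 3.7500)
L(M, X) = 15/4 - X
L(214, R(15, l)) - 1*(-22834) = (15/4 - 1*5) - 1*(-22834) = (15/4 - 5) + 22834 = -5/4 + 22834 = 91331/4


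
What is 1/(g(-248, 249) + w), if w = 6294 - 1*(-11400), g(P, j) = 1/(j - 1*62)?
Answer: 187/3308779 ≈ 5.6516e-5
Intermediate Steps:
g(P, j) = 1/(-62 + j) (g(P, j) = 1/(j - 62) = 1/(-62 + j))
w = 17694 (w = 6294 + 11400 = 17694)
1/(g(-248, 249) + w) = 1/(1/(-62 + 249) + 17694) = 1/(1/187 + 17694) = 1/(3308779/187) = 187/3308779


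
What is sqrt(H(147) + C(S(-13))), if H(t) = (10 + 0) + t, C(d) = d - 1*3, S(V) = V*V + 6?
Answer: sqrt(329) ≈ 18.138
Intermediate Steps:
S(V) = 6 + V**2 (S(V) = V**2 + 6 = 6 + V**2)
C(d) = -3 + d (C(d) = d - 3 = -3 + d)
H(t) = 10 + t
sqrt(H(147) + C(S(-13))) = sqrt((10 + 147) + (-3 + (6 + (-13)**2))) = sqrt(157 + (-3 + (6 + 169))) = sqrt(157 + (-3 + 175)) = sqrt(157 + 172) = sqrt(329)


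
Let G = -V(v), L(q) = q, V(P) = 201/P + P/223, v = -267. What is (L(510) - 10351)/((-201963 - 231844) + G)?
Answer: 195314327/8609728825 ≈ 0.022685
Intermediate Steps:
V(P) = 201/P + P/223 (V(P) = 201/P + P*(1/223) = 201/P + P/223)
G = 38704/19847 (G = -(201/(-267) + (1/223)*(-267)) = -(201*(-1/267) - 267/223) = -(-67/89 - 267/223) = -1*(-38704/19847) = 38704/19847 ≈ 1.9501)
(L(510) - 10351)/((-201963 - 231844) + G) = (510 - 10351)/((-201963 - 231844) + 38704/19847) = -9841/(-433807 + 38704/19847) = -9841/(-8609728825/19847) = -9841*(-19847/8609728825) = 195314327/8609728825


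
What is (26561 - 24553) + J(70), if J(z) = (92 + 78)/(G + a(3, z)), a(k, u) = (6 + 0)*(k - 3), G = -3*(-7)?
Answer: 42338/21 ≈ 2016.1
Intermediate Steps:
G = 21
a(k, u) = -18 + 6*k (a(k, u) = 6*(-3 + k) = -18 + 6*k)
J(z) = 170/21 (J(z) = (92 + 78)/(21 + (-18 + 6*3)) = 170/(21 + (-18 + 18)) = 170/(21 + 0) = 170/21)
(26561 - 24553) + J(70) = (26561 - 24553) + 170/21 = 2008 + 170/21 = 42338/21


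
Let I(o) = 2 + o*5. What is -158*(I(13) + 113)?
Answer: -28440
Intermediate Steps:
I(o) = 2 + 5*o
-158*(I(13) + 113) = -158*((2 + 5*13) + 113) = -158*((2 + 65) + 113) = -158*(67 + 113) = -158*180 = -28440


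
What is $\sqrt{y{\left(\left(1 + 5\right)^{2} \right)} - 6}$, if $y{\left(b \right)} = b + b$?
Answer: $\sqrt{66} \approx 8.124$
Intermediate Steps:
$y{\left(b \right)} = 2 b$
$\sqrt{y{\left(\left(1 + 5\right)^{2} \right)} - 6} = \sqrt{2 \left(1 + 5\right)^{2} - 6} = \sqrt{2 \cdot 6^{2} - 6} = \sqrt{2 \cdot 36 - 6} = \sqrt{72 - 6} = \sqrt{66}$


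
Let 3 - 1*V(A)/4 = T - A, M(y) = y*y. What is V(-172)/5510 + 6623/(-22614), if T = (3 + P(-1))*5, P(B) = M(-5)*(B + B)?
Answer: -15261317/62301570 ≈ -0.24496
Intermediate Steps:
M(y) = y²
P(B) = 50*B (P(B) = (-5)²*(B + B) = 25*(2*B) = 50*B)
T = -235 (T = (3 + 50*(-1))*5 = (3 - 50)*5 = -47*5 = -235)
V(A) = 952 + 4*A (V(A) = 12 - 4*(-235 - A) = 12 + (940 + 4*A) = 952 + 4*A)
V(-172)/5510 + 6623/(-22614) = (952 + 4*(-172))/5510 + 6623/(-22614) = (952 - 688)*(1/5510) + 6623*(-1/22614) = 264*(1/5510) - 6623/22614 = 132/2755 - 6623/22614 = -15261317/62301570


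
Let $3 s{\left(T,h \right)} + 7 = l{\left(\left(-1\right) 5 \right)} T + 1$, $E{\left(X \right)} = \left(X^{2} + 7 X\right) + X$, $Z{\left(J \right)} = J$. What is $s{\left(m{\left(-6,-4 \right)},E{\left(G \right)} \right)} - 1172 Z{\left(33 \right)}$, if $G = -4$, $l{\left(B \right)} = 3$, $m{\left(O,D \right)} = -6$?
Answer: $-38684$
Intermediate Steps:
$E{\left(X \right)} = X^{2} + 8 X$
$s{\left(T,h \right)} = -2 + T$ ($s{\left(T,h \right)} = - \frac{7}{3} + \frac{3 T + 1}{3} = - \frac{7}{3} + \frac{1 + 3 T}{3} = - \frac{7}{3} + \left(\frac{1}{3} + T\right) = -2 + T$)
$s{\left(m{\left(-6,-4 \right)},E{\left(G \right)} \right)} - 1172 Z{\left(33 \right)} = \left(-2 - 6\right) - 38676 = -8 - 38676 = -38684$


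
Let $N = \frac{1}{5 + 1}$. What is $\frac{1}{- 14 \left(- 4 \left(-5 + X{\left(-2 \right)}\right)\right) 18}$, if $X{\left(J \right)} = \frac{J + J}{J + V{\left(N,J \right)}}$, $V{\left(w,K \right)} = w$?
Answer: $- \frac{11}{31248} \approx -0.00035202$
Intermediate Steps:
$N = \frac{1}{6} \approx 0.16667$
$X{\left(J \right)} = \frac{2 J}{\frac{1}{6} + J}$ ($X{\left(J \right)} = \frac{J + J}{J + \frac{1}{6}} = \frac{2 J}{\frac{1}{6} + J}$)
$\frac{1}{- 14 \left(- 4 \left(-5 + X{\left(-2 \right)}\right)\right) 18} = \frac{1}{- 14 \left(- 4 \left(-5 + 12 \left(-2\right) \frac{1}{1 + 6 \left(-2\right)}\right)\right) 18} = \frac{1}{- 14 \left(- 4 \left(-5 + 12 \left(-2\right) \frac{1}{1 - 12}\right)\right) 18} = \frac{1}{- 14 \left(- 4 \left(-5 + 12 \left(-2\right) \frac{1}{-11}\right)\right) 18} = \frac{1}{- 14 \left(- 4 \left(-5 + 12 \left(-2\right) \left(- \frac{1}{11}\right)\right)\right) 18} = \frac{1}{- 14 \left(- 4 \left(-5 + \frac{24}{11}\right)\right) 18} = \frac{1}{- 14 \left(\left(-4\right) \left(- \frac{31}{11}\right)\right) 18} = \frac{1}{\left(-14\right) \frac{124}{11} \cdot 18} = \frac{1}{\left(- \frac{1736}{11}\right) 18} = \frac{1}{- \frac{31248}{11}} = - \frac{11}{31248}$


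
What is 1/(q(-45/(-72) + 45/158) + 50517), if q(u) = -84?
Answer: 1/50433 ≈ 1.9828e-5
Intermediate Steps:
1/(q(-45/(-72) + 45/158) + 50517) = 1/(-84 + 50517) = 1/50433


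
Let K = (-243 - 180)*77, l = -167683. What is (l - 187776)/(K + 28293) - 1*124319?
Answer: -531481223/4278 ≈ -1.2424e+5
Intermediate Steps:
K = -32571 (K = -423*77 = -32571)
(l - 187776)/(K + 28293) - 1*124319 = (-167683 - 187776)/(-32571 + 28293) - 1*124319 = -355459/(-4278) - 124319 = -355459*(-1/4278) - 124319 = 355459/4278 - 124319 = -531481223/4278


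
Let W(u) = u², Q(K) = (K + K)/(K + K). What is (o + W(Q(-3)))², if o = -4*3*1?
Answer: 121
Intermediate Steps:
Q(K) = 1 (Q(K) = (2*K)/((2*K)) = (2*K)*(1/(2*K)) = 1)
o = -12 (o = -12*1 = -12)
(o + W(Q(-3)))² = (-12 + 1²)² = (-12 + 1)² = (-11)² = 121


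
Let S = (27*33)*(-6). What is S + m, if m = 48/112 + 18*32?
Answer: -33387/7 ≈ -4769.6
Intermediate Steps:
S = -5346 (S = 891*(-6) = -5346)
m = 4035/7 (m = 48*(1/112) + 576 = 3/7 + 576 = 4035/7 ≈ 576.43)
S + m = -5346 + 4035/7 = -33387/7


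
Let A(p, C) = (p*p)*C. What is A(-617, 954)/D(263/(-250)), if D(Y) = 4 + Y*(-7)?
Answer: 30264775500/947 ≈ 3.1959e+7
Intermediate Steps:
A(p, C) = C*p² (A(p, C) = p²*C = C*p²)
D(Y) = 4 - 7*Y
A(-617, 954)/D(263/(-250)) = (954*(-617)²)/(4 - 1841/(-250)) = (954*380689)/(4 - 1841*(-1)/250) = 363177306/(4 - 7*(-263/250)) = 363177306/(4 + 1841/250) = 363177306/(2841/250) = 363177306*(250/2841) = 30264775500/947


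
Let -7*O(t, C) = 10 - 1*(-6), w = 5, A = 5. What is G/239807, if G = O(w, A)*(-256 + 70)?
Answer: 2976/1678649 ≈ 0.0017729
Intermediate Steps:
O(t, C) = -16/7 (O(t, C) = -(10 - 1*(-6))/7 = -(10 + 6)/7 = -1/7*16 = -16/7)
G = 2976/7 (G = -16*(-256 + 70)/7 = -16/7*(-186) = 2976/7 ≈ 425.14)
G/239807 = (2976/7)/239807 = (2976/7)*(1/239807) = 2976/1678649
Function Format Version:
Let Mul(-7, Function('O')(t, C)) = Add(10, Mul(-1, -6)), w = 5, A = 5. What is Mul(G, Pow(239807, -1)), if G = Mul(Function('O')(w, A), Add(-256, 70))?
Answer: Rational(2976, 1678649) ≈ 0.0017729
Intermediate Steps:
Function('O')(t, C) = Rational(-16, 7) (Function('O')(t, C) = Mul(Rational(-1, 7), Add(10, Mul(-1, -6))) = Mul(Rational(-1, 7), Add(10, 6)) = Mul(Rational(-1, 7), 16) = Rational(-16, 7))
G = Rational(2976, 7) (G = Mul(Rational(-16, 7), Add(-256, 70)) = Mul(Rational(-16, 7), -186) = Rational(2976, 7) ≈ 425.14)
Mul(G, Pow(239807, -1)) = Mul(Rational(2976, 7), Pow(239807, -1)) = Mul(Rational(2976, 7), Rational(1, 239807)) = Rational(2976, 1678649)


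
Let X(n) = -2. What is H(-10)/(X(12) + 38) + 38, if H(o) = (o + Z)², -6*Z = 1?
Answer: 52969/1296 ≈ 40.871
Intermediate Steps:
Z = -⅙ (Z = -⅙*1 = -⅙ ≈ -0.16667)
H(o) = (-⅙ + o)² (H(o) = (o - ⅙)² = (-⅙ + o)²)
H(-10)/(X(12) + 38) + 38 = ((-1 + 6*(-10))²/36)/(-2 + 38) + 38 = ((-1 - 60)²/36)/36 + 38 = ((1/36)*(-61)²)/36 + 38 = ((1/36)*3721)/36 + 38 = (1/36)*(3721/36) + 38 = 3721/1296 + 38 = 52969/1296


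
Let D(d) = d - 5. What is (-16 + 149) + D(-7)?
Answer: 121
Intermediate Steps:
D(d) = -5 + d
(-16 + 149) + D(-7) = (-16 + 149) + (-5 - 7) = 133 - 12 = 121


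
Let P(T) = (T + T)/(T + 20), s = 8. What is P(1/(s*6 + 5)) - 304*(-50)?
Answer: 16127202/1061 ≈ 15200.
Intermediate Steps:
P(T) = 2*T/(20 + T) (P(T) = (2*T)/(20 + T) = 2*T/(20 + T))
P(1/(s*6 + 5)) - 304*(-50) = 2/((8*6 + 5)*(20 + 1/(8*6 + 5))) - 304*(-50) = 2/((48 + 5)*(20 + 1/(48 + 5))) + 15200 = 2/(53*(20 + 1/53)) + 15200 = 2*(1/53)/(20 + 1/53) + 15200 = 2*(1/53)/(1061/53) + 15200 = 2*(1/53)*(53/1061) + 15200 = 2/1061 + 15200 = 16127202/1061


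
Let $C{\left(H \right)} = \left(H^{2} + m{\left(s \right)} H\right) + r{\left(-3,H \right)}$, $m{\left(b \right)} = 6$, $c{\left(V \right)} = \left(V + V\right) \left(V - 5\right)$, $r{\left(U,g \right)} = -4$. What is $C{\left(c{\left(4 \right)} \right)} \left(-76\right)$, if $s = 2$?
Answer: $-912$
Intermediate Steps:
$c{\left(V \right)} = 2 V \left(-5 + V\right)$
$C{\left(H \right)} = -4 + H^{2} + 6 H$ ($C{\left(H \right)} = \left(H^{2} + 6 H\right) - 4 = -4 + H^{2} + 6 H$)
$C{\left(c{\left(4 \right)} \right)} \left(-76\right) = \left(-4 + \left(2 \cdot 4 \left(-5 + 4\right)\right)^{2} + 6 \cdot 2 \cdot 4 \left(-5 + 4\right)\right) \left(-76\right) = \left(-4 + \left(2 \cdot 4 \left(-1\right)\right)^{2} + 6 \cdot 2 \cdot 4 \left(-1\right)\right) \left(-76\right) = \left(-4 + \left(-8\right)^{2} + 6 \left(-8\right)\right) \left(-76\right) = \left(-4 + 64 - 48\right) \left(-76\right) = 12 \left(-76\right) = -912$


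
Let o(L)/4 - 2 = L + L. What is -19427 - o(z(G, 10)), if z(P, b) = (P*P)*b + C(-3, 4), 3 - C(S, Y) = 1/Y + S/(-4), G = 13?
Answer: -32971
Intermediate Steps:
C(S, Y) = 3 - 1/Y + S/4 (C(S, Y) = 3 - (1/Y + S/(-4)) = 3 - (1/Y + S*(-¼)) = 3 - (1/Y - S/4) = 3 + (-1/Y + S/4) = 3 - 1/Y + S/4)
z(P, b) = 2 + b*P² (z(P, b) = (P*P)*b + (3 - 1/4 + (¼)*(-3)) = P²*b + (3 - 1*¼ - ¾) = b*P² + (3 - ¼ - ¾) = b*P² + 2 = 2 + b*P²)
o(L) = 8 + 8*L (o(L) = 8 + 4*(L + L) = 8 + 4*(2*L) = 8 + 8*L)
-19427 - o(z(G, 10)) = -19427 - (8 + 8*(2 + 10*13²)) = -19427 - (8 + 8*(2 + 10*169)) = -19427 - (8 + 8*(2 + 1690)) = -19427 - (8 + 8*1692) = -19427 - (8 + 13536) = -19427 - 1*13544 = -19427 - 13544 = -32971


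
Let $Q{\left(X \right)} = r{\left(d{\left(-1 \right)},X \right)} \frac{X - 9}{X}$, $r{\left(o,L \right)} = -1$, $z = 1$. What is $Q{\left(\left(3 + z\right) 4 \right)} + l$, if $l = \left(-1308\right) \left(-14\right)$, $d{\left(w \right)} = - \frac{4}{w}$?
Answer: $\frac{292985}{16} \approx 18312.0$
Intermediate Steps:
$l = 18312$
$Q{\left(X \right)} = - \frac{-9 + X}{X}$ ($Q{\left(X \right)} = - \frac{X - 9}{X} = - \frac{-9 + X}{X}$)
$Q{\left(\left(3 + z\right) 4 \right)} + l = \frac{9 - \left(3 + 1\right) 4}{\left(3 + 1\right) 4} + 18312 = \frac{9 - 4 \cdot 4}{4 \cdot 4} + 18312 = \frac{9 - 16}{16} + 18312 = \frac{1}{16} \left(-7\right) + 18312 = - \frac{7}{16} + 18312 = \frac{292985}{16}$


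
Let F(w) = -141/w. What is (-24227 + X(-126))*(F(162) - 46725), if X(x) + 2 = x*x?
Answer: 21076264541/54 ≈ 3.9030e+8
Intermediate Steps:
X(x) = -2 + x² (X(x) = -2 + x*x = -2 + x²)
(-24227 + X(-126))*(F(162) - 46725) = (-24227 + (-2 + (-126)²))*(-141/162 - 46725) = (-24227 + (-2 + 15876))*(-141*1/162 - 46725) = (-24227 + 15874)*(-47/54 - 46725) = -8353*(-2523197/54) = 21076264541/54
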